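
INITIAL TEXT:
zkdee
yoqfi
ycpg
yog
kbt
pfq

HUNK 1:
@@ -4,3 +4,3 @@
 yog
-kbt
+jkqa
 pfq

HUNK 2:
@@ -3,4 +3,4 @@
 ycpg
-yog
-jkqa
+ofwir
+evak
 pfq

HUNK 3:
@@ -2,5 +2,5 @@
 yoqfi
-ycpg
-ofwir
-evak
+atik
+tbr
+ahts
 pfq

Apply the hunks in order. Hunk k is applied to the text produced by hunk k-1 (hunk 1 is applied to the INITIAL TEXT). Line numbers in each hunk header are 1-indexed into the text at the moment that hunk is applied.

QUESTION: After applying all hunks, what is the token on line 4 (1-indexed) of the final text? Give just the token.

Answer: tbr

Derivation:
Hunk 1: at line 4 remove [kbt] add [jkqa] -> 6 lines: zkdee yoqfi ycpg yog jkqa pfq
Hunk 2: at line 3 remove [yog,jkqa] add [ofwir,evak] -> 6 lines: zkdee yoqfi ycpg ofwir evak pfq
Hunk 3: at line 2 remove [ycpg,ofwir,evak] add [atik,tbr,ahts] -> 6 lines: zkdee yoqfi atik tbr ahts pfq
Final line 4: tbr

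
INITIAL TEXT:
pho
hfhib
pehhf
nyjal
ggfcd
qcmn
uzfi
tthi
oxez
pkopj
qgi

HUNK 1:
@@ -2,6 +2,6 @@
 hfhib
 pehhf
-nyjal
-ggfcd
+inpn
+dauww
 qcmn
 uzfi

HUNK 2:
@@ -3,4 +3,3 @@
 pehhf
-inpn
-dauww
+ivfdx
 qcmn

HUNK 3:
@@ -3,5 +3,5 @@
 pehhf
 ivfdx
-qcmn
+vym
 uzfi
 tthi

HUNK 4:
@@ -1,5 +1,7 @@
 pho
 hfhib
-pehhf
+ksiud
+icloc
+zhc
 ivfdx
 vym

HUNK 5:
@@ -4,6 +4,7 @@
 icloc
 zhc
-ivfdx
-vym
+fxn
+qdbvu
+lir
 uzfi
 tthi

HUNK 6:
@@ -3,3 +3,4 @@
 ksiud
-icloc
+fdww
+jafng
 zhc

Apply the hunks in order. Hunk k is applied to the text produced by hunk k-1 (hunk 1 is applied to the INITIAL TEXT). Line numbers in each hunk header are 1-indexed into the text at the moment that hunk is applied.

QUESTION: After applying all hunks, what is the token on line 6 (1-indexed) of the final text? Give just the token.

Hunk 1: at line 2 remove [nyjal,ggfcd] add [inpn,dauww] -> 11 lines: pho hfhib pehhf inpn dauww qcmn uzfi tthi oxez pkopj qgi
Hunk 2: at line 3 remove [inpn,dauww] add [ivfdx] -> 10 lines: pho hfhib pehhf ivfdx qcmn uzfi tthi oxez pkopj qgi
Hunk 3: at line 3 remove [qcmn] add [vym] -> 10 lines: pho hfhib pehhf ivfdx vym uzfi tthi oxez pkopj qgi
Hunk 4: at line 1 remove [pehhf] add [ksiud,icloc,zhc] -> 12 lines: pho hfhib ksiud icloc zhc ivfdx vym uzfi tthi oxez pkopj qgi
Hunk 5: at line 4 remove [ivfdx,vym] add [fxn,qdbvu,lir] -> 13 lines: pho hfhib ksiud icloc zhc fxn qdbvu lir uzfi tthi oxez pkopj qgi
Hunk 6: at line 3 remove [icloc] add [fdww,jafng] -> 14 lines: pho hfhib ksiud fdww jafng zhc fxn qdbvu lir uzfi tthi oxez pkopj qgi
Final line 6: zhc

Answer: zhc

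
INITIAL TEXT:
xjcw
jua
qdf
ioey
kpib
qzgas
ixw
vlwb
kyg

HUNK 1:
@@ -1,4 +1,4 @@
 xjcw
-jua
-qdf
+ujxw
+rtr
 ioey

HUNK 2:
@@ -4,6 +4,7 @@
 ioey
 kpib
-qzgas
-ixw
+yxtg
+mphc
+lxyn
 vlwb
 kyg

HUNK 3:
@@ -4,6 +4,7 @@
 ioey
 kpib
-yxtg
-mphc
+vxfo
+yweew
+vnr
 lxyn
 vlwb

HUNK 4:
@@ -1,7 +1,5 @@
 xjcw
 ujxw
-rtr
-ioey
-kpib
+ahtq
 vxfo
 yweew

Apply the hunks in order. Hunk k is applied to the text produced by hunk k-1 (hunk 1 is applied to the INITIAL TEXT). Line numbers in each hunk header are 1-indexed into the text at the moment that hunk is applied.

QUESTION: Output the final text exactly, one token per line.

Answer: xjcw
ujxw
ahtq
vxfo
yweew
vnr
lxyn
vlwb
kyg

Derivation:
Hunk 1: at line 1 remove [jua,qdf] add [ujxw,rtr] -> 9 lines: xjcw ujxw rtr ioey kpib qzgas ixw vlwb kyg
Hunk 2: at line 4 remove [qzgas,ixw] add [yxtg,mphc,lxyn] -> 10 lines: xjcw ujxw rtr ioey kpib yxtg mphc lxyn vlwb kyg
Hunk 3: at line 4 remove [yxtg,mphc] add [vxfo,yweew,vnr] -> 11 lines: xjcw ujxw rtr ioey kpib vxfo yweew vnr lxyn vlwb kyg
Hunk 4: at line 1 remove [rtr,ioey,kpib] add [ahtq] -> 9 lines: xjcw ujxw ahtq vxfo yweew vnr lxyn vlwb kyg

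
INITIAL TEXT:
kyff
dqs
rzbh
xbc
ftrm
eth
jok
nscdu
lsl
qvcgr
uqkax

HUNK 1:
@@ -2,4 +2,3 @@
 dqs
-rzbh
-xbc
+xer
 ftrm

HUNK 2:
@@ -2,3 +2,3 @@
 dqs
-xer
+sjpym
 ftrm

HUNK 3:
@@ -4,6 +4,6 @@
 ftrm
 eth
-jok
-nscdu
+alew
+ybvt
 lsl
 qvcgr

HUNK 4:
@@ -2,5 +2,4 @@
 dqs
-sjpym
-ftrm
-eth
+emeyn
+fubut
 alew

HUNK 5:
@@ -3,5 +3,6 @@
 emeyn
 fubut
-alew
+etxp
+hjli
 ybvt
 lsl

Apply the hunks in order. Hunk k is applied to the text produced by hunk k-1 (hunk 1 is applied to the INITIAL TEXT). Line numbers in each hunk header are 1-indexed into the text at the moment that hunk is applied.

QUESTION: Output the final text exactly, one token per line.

Answer: kyff
dqs
emeyn
fubut
etxp
hjli
ybvt
lsl
qvcgr
uqkax

Derivation:
Hunk 1: at line 2 remove [rzbh,xbc] add [xer] -> 10 lines: kyff dqs xer ftrm eth jok nscdu lsl qvcgr uqkax
Hunk 2: at line 2 remove [xer] add [sjpym] -> 10 lines: kyff dqs sjpym ftrm eth jok nscdu lsl qvcgr uqkax
Hunk 3: at line 4 remove [jok,nscdu] add [alew,ybvt] -> 10 lines: kyff dqs sjpym ftrm eth alew ybvt lsl qvcgr uqkax
Hunk 4: at line 2 remove [sjpym,ftrm,eth] add [emeyn,fubut] -> 9 lines: kyff dqs emeyn fubut alew ybvt lsl qvcgr uqkax
Hunk 5: at line 3 remove [alew] add [etxp,hjli] -> 10 lines: kyff dqs emeyn fubut etxp hjli ybvt lsl qvcgr uqkax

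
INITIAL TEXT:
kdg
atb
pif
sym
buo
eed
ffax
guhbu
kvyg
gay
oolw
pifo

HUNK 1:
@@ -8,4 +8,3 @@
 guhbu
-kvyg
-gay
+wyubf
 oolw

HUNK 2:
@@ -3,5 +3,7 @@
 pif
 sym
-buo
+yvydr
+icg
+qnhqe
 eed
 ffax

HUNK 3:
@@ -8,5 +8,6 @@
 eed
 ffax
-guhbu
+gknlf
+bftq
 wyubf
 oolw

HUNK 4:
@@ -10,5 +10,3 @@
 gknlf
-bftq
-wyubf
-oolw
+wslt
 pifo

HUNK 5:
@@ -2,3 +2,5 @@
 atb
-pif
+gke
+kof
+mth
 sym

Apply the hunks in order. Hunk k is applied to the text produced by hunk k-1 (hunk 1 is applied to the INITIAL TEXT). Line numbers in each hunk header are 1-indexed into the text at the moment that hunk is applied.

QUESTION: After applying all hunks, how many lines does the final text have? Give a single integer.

Answer: 14

Derivation:
Hunk 1: at line 8 remove [kvyg,gay] add [wyubf] -> 11 lines: kdg atb pif sym buo eed ffax guhbu wyubf oolw pifo
Hunk 2: at line 3 remove [buo] add [yvydr,icg,qnhqe] -> 13 lines: kdg atb pif sym yvydr icg qnhqe eed ffax guhbu wyubf oolw pifo
Hunk 3: at line 8 remove [guhbu] add [gknlf,bftq] -> 14 lines: kdg atb pif sym yvydr icg qnhqe eed ffax gknlf bftq wyubf oolw pifo
Hunk 4: at line 10 remove [bftq,wyubf,oolw] add [wslt] -> 12 lines: kdg atb pif sym yvydr icg qnhqe eed ffax gknlf wslt pifo
Hunk 5: at line 2 remove [pif] add [gke,kof,mth] -> 14 lines: kdg atb gke kof mth sym yvydr icg qnhqe eed ffax gknlf wslt pifo
Final line count: 14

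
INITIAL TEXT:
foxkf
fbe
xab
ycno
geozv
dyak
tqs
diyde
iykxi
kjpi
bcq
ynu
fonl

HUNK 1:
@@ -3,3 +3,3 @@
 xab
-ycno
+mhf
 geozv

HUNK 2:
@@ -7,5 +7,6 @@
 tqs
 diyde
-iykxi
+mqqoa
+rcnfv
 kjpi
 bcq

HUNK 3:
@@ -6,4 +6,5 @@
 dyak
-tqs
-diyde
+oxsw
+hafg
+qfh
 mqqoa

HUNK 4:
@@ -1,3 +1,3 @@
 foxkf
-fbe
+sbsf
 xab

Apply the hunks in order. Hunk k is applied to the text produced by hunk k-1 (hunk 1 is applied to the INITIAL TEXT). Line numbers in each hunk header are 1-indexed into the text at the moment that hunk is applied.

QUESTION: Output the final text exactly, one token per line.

Answer: foxkf
sbsf
xab
mhf
geozv
dyak
oxsw
hafg
qfh
mqqoa
rcnfv
kjpi
bcq
ynu
fonl

Derivation:
Hunk 1: at line 3 remove [ycno] add [mhf] -> 13 lines: foxkf fbe xab mhf geozv dyak tqs diyde iykxi kjpi bcq ynu fonl
Hunk 2: at line 7 remove [iykxi] add [mqqoa,rcnfv] -> 14 lines: foxkf fbe xab mhf geozv dyak tqs diyde mqqoa rcnfv kjpi bcq ynu fonl
Hunk 3: at line 6 remove [tqs,diyde] add [oxsw,hafg,qfh] -> 15 lines: foxkf fbe xab mhf geozv dyak oxsw hafg qfh mqqoa rcnfv kjpi bcq ynu fonl
Hunk 4: at line 1 remove [fbe] add [sbsf] -> 15 lines: foxkf sbsf xab mhf geozv dyak oxsw hafg qfh mqqoa rcnfv kjpi bcq ynu fonl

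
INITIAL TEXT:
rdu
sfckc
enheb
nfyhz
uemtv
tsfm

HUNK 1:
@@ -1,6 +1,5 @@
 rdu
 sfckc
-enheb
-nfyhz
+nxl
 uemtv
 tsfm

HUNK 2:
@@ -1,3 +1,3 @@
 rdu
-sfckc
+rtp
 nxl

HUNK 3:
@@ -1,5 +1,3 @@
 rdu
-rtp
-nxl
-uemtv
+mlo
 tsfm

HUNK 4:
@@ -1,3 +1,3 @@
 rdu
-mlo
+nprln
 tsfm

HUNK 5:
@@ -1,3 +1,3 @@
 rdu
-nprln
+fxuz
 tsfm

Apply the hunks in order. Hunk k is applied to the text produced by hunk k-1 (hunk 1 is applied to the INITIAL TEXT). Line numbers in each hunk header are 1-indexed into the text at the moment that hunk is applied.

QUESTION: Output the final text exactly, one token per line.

Answer: rdu
fxuz
tsfm

Derivation:
Hunk 1: at line 1 remove [enheb,nfyhz] add [nxl] -> 5 lines: rdu sfckc nxl uemtv tsfm
Hunk 2: at line 1 remove [sfckc] add [rtp] -> 5 lines: rdu rtp nxl uemtv tsfm
Hunk 3: at line 1 remove [rtp,nxl,uemtv] add [mlo] -> 3 lines: rdu mlo tsfm
Hunk 4: at line 1 remove [mlo] add [nprln] -> 3 lines: rdu nprln tsfm
Hunk 5: at line 1 remove [nprln] add [fxuz] -> 3 lines: rdu fxuz tsfm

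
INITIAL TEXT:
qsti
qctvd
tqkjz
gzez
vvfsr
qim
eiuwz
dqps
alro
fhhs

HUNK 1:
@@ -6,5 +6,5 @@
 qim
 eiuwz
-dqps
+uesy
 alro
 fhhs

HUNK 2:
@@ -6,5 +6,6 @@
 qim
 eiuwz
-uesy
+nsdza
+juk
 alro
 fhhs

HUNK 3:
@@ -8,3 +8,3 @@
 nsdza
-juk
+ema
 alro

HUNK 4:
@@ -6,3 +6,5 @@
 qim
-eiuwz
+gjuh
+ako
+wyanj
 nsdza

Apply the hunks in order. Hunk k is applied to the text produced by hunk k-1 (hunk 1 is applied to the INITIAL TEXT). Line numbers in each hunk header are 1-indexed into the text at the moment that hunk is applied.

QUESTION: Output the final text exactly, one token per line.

Hunk 1: at line 6 remove [dqps] add [uesy] -> 10 lines: qsti qctvd tqkjz gzez vvfsr qim eiuwz uesy alro fhhs
Hunk 2: at line 6 remove [uesy] add [nsdza,juk] -> 11 lines: qsti qctvd tqkjz gzez vvfsr qim eiuwz nsdza juk alro fhhs
Hunk 3: at line 8 remove [juk] add [ema] -> 11 lines: qsti qctvd tqkjz gzez vvfsr qim eiuwz nsdza ema alro fhhs
Hunk 4: at line 6 remove [eiuwz] add [gjuh,ako,wyanj] -> 13 lines: qsti qctvd tqkjz gzez vvfsr qim gjuh ako wyanj nsdza ema alro fhhs

Answer: qsti
qctvd
tqkjz
gzez
vvfsr
qim
gjuh
ako
wyanj
nsdza
ema
alro
fhhs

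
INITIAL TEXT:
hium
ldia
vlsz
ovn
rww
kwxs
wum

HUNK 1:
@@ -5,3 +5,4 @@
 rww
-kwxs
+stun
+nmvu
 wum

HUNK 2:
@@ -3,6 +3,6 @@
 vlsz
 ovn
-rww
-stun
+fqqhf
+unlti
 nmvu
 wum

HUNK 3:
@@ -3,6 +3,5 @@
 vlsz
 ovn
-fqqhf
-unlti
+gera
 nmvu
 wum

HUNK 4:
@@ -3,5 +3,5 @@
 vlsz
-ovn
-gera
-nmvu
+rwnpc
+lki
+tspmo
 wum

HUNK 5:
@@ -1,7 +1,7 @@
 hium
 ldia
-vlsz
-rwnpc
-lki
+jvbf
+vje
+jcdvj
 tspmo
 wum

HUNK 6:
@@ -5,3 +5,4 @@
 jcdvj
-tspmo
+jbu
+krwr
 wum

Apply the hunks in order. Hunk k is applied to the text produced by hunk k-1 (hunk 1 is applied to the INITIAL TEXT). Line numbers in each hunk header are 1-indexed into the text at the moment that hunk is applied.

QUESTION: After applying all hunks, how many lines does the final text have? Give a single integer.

Hunk 1: at line 5 remove [kwxs] add [stun,nmvu] -> 8 lines: hium ldia vlsz ovn rww stun nmvu wum
Hunk 2: at line 3 remove [rww,stun] add [fqqhf,unlti] -> 8 lines: hium ldia vlsz ovn fqqhf unlti nmvu wum
Hunk 3: at line 3 remove [fqqhf,unlti] add [gera] -> 7 lines: hium ldia vlsz ovn gera nmvu wum
Hunk 4: at line 3 remove [ovn,gera,nmvu] add [rwnpc,lki,tspmo] -> 7 lines: hium ldia vlsz rwnpc lki tspmo wum
Hunk 5: at line 1 remove [vlsz,rwnpc,lki] add [jvbf,vje,jcdvj] -> 7 lines: hium ldia jvbf vje jcdvj tspmo wum
Hunk 6: at line 5 remove [tspmo] add [jbu,krwr] -> 8 lines: hium ldia jvbf vje jcdvj jbu krwr wum
Final line count: 8

Answer: 8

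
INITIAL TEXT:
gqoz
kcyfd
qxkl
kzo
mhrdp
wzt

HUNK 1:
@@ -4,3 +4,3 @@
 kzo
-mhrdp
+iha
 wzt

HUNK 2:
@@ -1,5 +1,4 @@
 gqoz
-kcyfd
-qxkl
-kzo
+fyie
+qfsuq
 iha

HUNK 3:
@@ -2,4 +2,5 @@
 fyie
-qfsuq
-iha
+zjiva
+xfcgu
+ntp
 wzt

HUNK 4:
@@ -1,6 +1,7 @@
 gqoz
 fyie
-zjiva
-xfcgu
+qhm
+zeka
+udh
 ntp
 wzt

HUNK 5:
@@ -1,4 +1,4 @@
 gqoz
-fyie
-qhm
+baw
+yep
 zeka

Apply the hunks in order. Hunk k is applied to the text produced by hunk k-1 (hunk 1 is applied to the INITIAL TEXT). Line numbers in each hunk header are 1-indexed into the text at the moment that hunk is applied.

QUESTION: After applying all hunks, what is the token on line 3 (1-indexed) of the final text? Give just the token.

Answer: yep

Derivation:
Hunk 1: at line 4 remove [mhrdp] add [iha] -> 6 lines: gqoz kcyfd qxkl kzo iha wzt
Hunk 2: at line 1 remove [kcyfd,qxkl,kzo] add [fyie,qfsuq] -> 5 lines: gqoz fyie qfsuq iha wzt
Hunk 3: at line 2 remove [qfsuq,iha] add [zjiva,xfcgu,ntp] -> 6 lines: gqoz fyie zjiva xfcgu ntp wzt
Hunk 4: at line 1 remove [zjiva,xfcgu] add [qhm,zeka,udh] -> 7 lines: gqoz fyie qhm zeka udh ntp wzt
Hunk 5: at line 1 remove [fyie,qhm] add [baw,yep] -> 7 lines: gqoz baw yep zeka udh ntp wzt
Final line 3: yep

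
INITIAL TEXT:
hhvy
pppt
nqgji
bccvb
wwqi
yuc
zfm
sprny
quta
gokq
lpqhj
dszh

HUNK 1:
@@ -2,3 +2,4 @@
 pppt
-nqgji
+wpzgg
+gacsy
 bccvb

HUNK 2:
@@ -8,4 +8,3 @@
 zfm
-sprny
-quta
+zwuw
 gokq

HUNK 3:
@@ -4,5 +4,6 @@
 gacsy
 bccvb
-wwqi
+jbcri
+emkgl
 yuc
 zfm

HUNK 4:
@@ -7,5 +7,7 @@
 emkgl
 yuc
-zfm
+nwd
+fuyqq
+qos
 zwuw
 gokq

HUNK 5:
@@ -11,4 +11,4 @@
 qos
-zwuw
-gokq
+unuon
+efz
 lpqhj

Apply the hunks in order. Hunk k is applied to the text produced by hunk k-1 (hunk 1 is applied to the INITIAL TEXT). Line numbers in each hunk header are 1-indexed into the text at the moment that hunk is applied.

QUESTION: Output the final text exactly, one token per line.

Hunk 1: at line 2 remove [nqgji] add [wpzgg,gacsy] -> 13 lines: hhvy pppt wpzgg gacsy bccvb wwqi yuc zfm sprny quta gokq lpqhj dszh
Hunk 2: at line 8 remove [sprny,quta] add [zwuw] -> 12 lines: hhvy pppt wpzgg gacsy bccvb wwqi yuc zfm zwuw gokq lpqhj dszh
Hunk 3: at line 4 remove [wwqi] add [jbcri,emkgl] -> 13 lines: hhvy pppt wpzgg gacsy bccvb jbcri emkgl yuc zfm zwuw gokq lpqhj dszh
Hunk 4: at line 7 remove [zfm] add [nwd,fuyqq,qos] -> 15 lines: hhvy pppt wpzgg gacsy bccvb jbcri emkgl yuc nwd fuyqq qos zwuw gokq lpqhj dszh
Hunk 5: at line 11 remove [zwuw,gokq] add [unuon,efz] -> 15 lines: hhvy pppt wpzgg gacsy bccvb jbcri emkgl yuc nwd fuyqq qos unuon efz lpqhj dszh

Answer: hhvy
pppt
wpzgg
gacsy
bccvb
jbcri
emkgl
yuc
nwd
fuyqq
qos
unuon
efz
lpqhj
dszh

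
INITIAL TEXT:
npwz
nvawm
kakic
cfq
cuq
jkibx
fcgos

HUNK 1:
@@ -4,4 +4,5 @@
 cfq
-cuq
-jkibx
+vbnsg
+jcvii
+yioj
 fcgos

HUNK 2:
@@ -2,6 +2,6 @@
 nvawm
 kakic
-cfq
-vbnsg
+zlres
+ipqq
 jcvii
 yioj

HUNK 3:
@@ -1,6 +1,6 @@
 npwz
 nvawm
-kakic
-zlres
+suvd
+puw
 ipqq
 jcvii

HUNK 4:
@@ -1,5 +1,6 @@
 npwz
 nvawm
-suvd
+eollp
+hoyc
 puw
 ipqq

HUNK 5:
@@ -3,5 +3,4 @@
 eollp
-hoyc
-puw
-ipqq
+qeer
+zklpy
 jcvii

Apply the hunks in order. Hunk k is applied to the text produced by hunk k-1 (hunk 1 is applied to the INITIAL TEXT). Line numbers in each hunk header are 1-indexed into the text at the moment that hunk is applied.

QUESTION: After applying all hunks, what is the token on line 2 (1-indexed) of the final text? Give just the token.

Hunk 1: at line 4 remove [cuq,jkibx] add [vbnsg,jcvii,yioj] -> 8 lines: npwz nvawm kakic cfq vbnsg jcvii yioj fcgos
Hunk 2: at line 2 remove [cfq,vbnsg] add [zlres,ipqq] -> 8 lines: npwz nvawm kakic zlres ipqq jcvii yioj fcgos
Hunk 3: at line 1 remove [kakic,zlres] add [suvd,puw] -> 8 lines: npwz nvawm suvd puw ipqq jcvii yioj fcgos
Hunk 4: at line 1 remove [suvd] add [eollp,hoyc] -> 9 lines: npwz nvawm eollp hoyc puw ipqq jcvii yioj fcgos
Hunk 5: at line 3 remove [hoyc,puw,ipqq] add [qeer,zklpy] -> 8 lines: npwz nvawm eollp qeer zklpy jcvii yioj fcgos
Final line 2: nvawm

Answer: nvawm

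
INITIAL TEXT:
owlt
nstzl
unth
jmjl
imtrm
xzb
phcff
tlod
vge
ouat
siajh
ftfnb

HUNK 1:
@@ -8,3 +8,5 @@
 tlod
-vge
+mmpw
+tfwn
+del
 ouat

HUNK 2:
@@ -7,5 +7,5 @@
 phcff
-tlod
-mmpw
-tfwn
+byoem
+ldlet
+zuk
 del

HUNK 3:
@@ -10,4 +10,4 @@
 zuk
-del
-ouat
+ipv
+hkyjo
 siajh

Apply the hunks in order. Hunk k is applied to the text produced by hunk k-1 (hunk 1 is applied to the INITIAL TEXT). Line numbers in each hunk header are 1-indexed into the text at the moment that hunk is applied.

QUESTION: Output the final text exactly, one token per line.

Hunk 1: at line 8 remove [vge] add [mmpw,tfwn,del] -> 14 lines: owlt nstzl unth jmjl imtrm xzb phcff tlod mmpw tfwn del ouat siajh ftfnb
Hunk 2: at line 7 remove [tlod,mmpw,tfwn] add [byoem,ldlet,zuk] -> 14 lines: owlt nstzl unth jmjl imtrm xzb phcff byoem ldlet zuk del ouat siajh ftfnb
Hunk 3: at line 10 remove [del,ouat] add [ipv,hkyjo] -> 14 lines: owlt nstzl unth jmjl imtrm xzb phcff byoem ldlet zuk ipv hkyjo siajh ftfnb

Answer: owlt
nstzl
unth
jmjl
imtrm
xzb
phcff
byoem
ldlet
zuk
ipv
hkyjo
siajh
ftfnb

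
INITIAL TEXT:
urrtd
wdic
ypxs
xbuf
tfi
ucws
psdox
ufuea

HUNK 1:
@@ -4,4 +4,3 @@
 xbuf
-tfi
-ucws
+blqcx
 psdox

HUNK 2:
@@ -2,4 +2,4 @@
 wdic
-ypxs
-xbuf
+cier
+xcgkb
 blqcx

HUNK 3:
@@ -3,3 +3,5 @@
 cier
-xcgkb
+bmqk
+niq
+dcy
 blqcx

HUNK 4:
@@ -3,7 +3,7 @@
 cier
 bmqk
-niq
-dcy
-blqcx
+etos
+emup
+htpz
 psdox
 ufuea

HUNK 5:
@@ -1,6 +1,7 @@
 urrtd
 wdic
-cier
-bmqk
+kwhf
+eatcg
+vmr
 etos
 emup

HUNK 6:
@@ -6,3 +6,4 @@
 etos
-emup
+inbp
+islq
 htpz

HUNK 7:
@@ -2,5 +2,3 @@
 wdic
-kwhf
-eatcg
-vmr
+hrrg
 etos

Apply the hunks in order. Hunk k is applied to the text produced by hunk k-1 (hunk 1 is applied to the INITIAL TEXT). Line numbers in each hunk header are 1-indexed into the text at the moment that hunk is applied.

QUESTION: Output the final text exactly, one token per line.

Answer: urrtd
wdic
hrrg
etos
inbp
islq
htpz
psdox
ufuea

Derivation:
Hunk 1: at line 4 remove [tfi,ucws] add [blqcx] -> 7 lines: urrtd wdic ypxs xbuf blqcx psdox ufuea
Hunk 2: at line 2 remove [ypxs,xbuf] add [cier,xcgkb] -> 7 lines: urrtd wdic cier xcgkb blqcx psdox ufuea
Hunk 3: at line 3 remove [xcgkb] add [bmqk,niq,dcy] -> 9 lines: urrtd wdic cier bmqk niq dcy blqcx psdox ufuea
Hunk 4: at line 3 remove [niq,dcy,blqcx] add [etos,emup,htpz] -> 9 lines: urrtd wdic cier bmqk etos emup htpz psdox ufuea
Hunk 5: at line 1 remove [cier,bmqk] add [kwhf,eatcg,vmr] -> 10 lines: urrtd wdic kwhf eatcg vmr etos emup htpz psdox ufuea
Hunk 6: at line 6 remove [emup] add [inbp,islq] -> 11 lines: urrtd wdic kwhf eatcg vmr etos inbp islq htpz psdox ufuea
Hunk 7: at line 2 remove [kwhf,eatcg,vmr] add [hrrg] -> 9 lines: urrtd wdic hrrg etos inbp islq htpz psdox ufuea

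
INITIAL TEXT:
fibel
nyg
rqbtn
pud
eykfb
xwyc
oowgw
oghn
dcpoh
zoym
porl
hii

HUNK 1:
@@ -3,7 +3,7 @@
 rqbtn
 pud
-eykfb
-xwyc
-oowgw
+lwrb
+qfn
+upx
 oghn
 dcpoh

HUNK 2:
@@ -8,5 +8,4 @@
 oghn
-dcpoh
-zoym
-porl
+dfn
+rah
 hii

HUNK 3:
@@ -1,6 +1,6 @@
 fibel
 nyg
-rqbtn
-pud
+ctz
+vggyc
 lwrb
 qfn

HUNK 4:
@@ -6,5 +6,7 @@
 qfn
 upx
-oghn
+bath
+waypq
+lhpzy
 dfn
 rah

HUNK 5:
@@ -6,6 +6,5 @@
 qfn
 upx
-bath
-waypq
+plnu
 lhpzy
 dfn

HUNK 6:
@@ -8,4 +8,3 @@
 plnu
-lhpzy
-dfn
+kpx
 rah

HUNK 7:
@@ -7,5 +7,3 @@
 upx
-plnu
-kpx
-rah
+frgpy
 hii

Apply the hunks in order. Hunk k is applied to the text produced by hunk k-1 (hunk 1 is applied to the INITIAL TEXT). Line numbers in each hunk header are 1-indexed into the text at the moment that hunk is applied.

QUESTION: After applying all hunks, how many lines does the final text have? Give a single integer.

Hunk 1: at line 3 remove [eykfb,xwyc,oowgw] add [lwrb,qfn,upx] -> 12 lines: fibel nyg rqbtn pud lwrb qfn upx oghn dcpoh zoym porl hii
Hunk 2: at line 8 remove [dcpoh,zoym,porl] add [dfn,rah] -> 11 lines: fibel nyg rqbtn pud lwrb qfn upx oghn dfn rah hii
Hunk 3: at line 1 remove [rqbtn,pud] add [ctz,vggyc] -> 11 lines: fibel nyg ctz vggyc lwrb qfn upx oghn dfn rah hii
Hunk 4: at line 6 remove [oghn] add [bath,waypq,lhpzy] -> 13 lines: fibel nyg ctz vggyc lwrb qfn upx bath waypq lhpzy dfn rah hii
Hunk 5: at line 6 remove [bath,waypq] add [plnu] -> 12 lines: fibel nyg ctz vggyc lwrb qfn upx plnu lhpzy dfn rah hii
Hunk 6: at line 8 remove [lhpzy,dfn] add [kpx] -> 11 lines: fibel nyg ctz vggyc lwrb qfn upx plnu kpx rah hii
Hunk 7: at line 7 remove [plnu,kpx,rah] add [frgpy] -> 9 lines: fibel nyg ctz vggyc lwrb qfn upx frgpy hii
Final line count: 9

Answer: 9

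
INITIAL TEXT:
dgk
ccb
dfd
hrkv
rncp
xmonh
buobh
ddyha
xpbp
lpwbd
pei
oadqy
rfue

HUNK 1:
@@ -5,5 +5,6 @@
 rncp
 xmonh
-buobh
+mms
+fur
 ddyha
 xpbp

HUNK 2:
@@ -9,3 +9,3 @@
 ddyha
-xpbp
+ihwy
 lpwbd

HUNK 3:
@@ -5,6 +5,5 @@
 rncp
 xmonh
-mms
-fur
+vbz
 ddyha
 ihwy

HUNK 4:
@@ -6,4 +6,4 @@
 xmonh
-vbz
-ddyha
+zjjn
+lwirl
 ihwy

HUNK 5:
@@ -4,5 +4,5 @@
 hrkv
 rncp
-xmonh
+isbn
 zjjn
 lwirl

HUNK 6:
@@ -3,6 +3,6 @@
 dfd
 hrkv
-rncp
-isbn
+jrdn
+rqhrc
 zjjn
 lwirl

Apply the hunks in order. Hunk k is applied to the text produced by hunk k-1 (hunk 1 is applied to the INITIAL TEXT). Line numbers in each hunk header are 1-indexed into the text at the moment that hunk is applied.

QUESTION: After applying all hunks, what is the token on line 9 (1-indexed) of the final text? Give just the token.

Hunk 1: at line 5 remove [buobh] add [mms,fur] -> 14 lines: dgk ccb dfd hrkv rncp xmonh mms fur ddyha xpbp lpwbd pei oadqy rfue
Hunk 2: at line 9 remove [xpbp] add [ihwy] -> 14 lines: dgk ccb dfd hrkv rncp xmonh mms fur ddyha ihwy lpwbd pei oadqy rfue
Hunk 3: at line 5 remove [mms,fur] add [vbz] -> 13 lines: dgk ccb dfd hrkv rncp xmonh vbz ddyha ihwy lpwbd pei oadqy rfue
Hunk 4: at line 6 remove [vbz,ddyha] add [zjjn,lwirl] -> 13 lines: dgk ccb dfd hrkv rncp xmonh zjjn lwirl ihwy lpwbd pei oadqy rfue
Hunk 5: at line 4 remove [xmonh] add [isbn] -> 13 lines: dgk ccb dfd hrkv rncp isbn zjjn lwirl ihwy lpwbd pei oadqy rfue
Hunk 6: at line 3 remove [rncp,isbn] add [jrdn,rqhrc] -> 13 lines: dgk ccb dfd hrkv jrdn rqhrc zjjn lwirl ihwy lpwbd pei oadqy rfue
Final line 9: ihwy

Answer: ihwy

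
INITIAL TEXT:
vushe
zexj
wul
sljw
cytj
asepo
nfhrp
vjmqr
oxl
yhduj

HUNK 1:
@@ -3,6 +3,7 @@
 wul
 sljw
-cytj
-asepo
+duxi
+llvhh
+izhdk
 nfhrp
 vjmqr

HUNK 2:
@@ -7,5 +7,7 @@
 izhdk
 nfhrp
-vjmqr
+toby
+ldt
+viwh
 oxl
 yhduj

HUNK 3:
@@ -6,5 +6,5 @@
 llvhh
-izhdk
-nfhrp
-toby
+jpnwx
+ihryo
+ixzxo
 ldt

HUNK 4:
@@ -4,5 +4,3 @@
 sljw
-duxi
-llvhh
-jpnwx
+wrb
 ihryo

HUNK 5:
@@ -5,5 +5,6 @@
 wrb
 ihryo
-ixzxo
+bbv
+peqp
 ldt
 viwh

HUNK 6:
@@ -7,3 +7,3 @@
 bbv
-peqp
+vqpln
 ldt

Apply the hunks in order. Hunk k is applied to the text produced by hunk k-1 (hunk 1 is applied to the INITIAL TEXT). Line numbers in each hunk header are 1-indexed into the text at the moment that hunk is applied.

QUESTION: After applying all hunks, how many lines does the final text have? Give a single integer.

Hunk 1: at line 3 remove [cytj,asepo] add [duxi,llvhh,izhdk] -> 11 lines: vushe zexj wul sljw duxi llvhh izhdk nfhrp vjmqr oxl yhduj
Hunk 2: at line 7 remove [vjmqr] add [toby,ldt,viwh] -> 13 lines: vushe zexj wul sljw duxi llvhh izhdk nfhrp toby ldt viwh oxl yhduj
Hunk 3: at line 6 remove [izhdk,nfhrp,toby] add [jpnwx,ihryo,ixzxo] -> 13 lines: vushe zexj wul sljw duxi llvhh jpnwx ihryo ixzxo ldt viwh oxl yhduj
Hunk 4: at line 4 remove [duxi,llvhh,jpnwx] add [wrb] -> 11 lines: vushe zexj wul sljw wrb ihryo ixzxo ldt viwh oxl yhduj
Hunk 5: at line 5 remove [ixzxo] add [bbv,peqp] -> 12 lines: vushe zexj wul sljw wrb ihryo bbv peqp ldt viwh oxl yhduj
Hunk 6: at line 7 remove [peqp] add [vqpln] -> 12 lines: vushe zexj wul sljw wrb ihryo bbv vqpln ldt viwh oxl yhduj
Final line count: 12

Answer: 12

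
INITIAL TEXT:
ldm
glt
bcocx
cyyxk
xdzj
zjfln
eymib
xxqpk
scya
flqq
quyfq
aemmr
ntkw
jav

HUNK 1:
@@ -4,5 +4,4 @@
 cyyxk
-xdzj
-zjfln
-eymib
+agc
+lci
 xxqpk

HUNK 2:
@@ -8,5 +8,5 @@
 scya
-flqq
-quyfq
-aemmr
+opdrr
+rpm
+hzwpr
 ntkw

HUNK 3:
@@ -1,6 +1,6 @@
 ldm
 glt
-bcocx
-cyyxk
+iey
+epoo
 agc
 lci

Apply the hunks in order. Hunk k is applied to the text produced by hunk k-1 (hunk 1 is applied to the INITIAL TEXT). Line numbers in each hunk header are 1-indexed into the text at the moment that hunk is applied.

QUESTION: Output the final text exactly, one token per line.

Hunk 1: at line 4 remove [xdzj,zjfln,eymib] add [agc,lci] -> 13 lines: ldm glt bcocx cyyxk agc lci xxqpk scya flqq quyfq aemmr ntkw jav
Hunk 2: at line 8 remove [flqq,quyfq,aemmr] add [opdrr,rpm,hzwpr] -> 13 lines: ldm glt bcocx cyyxk agc lci xxqpk scya opdrr rpm hzwpr ntkw jav
Hunk 3: at line 1 remove [bcocx,cyyxk] add [iey,epoo] -> 13 lines: ldm glt iey epoo agc lci xxqpk scya opdrr rpm hzwpr ntkw jav

Answer: ldm
glt
iey
epoo
agc
lci
xxqpk
scya
opdrr
rpm
hzwpr
ntkw
jav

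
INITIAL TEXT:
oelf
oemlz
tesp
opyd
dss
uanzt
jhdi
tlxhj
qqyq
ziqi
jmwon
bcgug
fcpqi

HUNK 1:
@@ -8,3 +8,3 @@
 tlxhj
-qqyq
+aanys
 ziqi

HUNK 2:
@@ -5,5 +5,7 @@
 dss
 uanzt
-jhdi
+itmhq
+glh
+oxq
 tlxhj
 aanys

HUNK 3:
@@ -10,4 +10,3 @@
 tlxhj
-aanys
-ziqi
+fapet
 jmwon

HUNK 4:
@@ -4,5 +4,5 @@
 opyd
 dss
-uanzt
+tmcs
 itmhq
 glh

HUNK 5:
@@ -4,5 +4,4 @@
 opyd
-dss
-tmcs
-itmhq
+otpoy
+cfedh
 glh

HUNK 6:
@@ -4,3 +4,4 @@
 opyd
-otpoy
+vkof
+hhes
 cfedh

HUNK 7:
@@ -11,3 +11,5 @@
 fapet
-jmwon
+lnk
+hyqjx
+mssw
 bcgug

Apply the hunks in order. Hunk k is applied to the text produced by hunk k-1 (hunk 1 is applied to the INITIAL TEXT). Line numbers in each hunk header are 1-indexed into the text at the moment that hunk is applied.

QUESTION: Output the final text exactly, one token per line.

Hunk 1: at line 8 remove [qqyq] add [aanys] -> 13 lines: oelf oemlz tesp opyd dss uanzt jhdi tlxhj aanys ziqi jmwon bcgug fcpqi
Hunk 2: at line 5 remove [jhdi] add [itmhq,glh,oxq] -> 15 lines: oelf oemlz tesp opyd dss uanzt itmhq glh oxq tlxhj aanys ziqi jmwon bcgug fcpqi
Hunk 3: at line 10 remove [aanys,ziqi] add [fapet] -> 14 lines: oelf oemlz tesp opyd dss uanzt itmhq glh oxq tlxhj fapet jmwon bcgug fcpqi
Hunk 4: at line 4 remove [uanzt] add [tmcs] -> 14 lines: oelf oemlz tesp opyd dss tmcs itmhq glh oxq tlxhj fapet jmwon bcgug fcpqi
Hunk 5: at line 4 remove [dss,tmcs,itmhq] add [otpoy,cfedh] -> 13 lines: oelf oemlz tesp opyd otpoy cfedh glh oxq tlxhj fapet jmwon bcgug fcpqi
Hunk 6: at line 4 remove [otpoy] add [vkof,hhes] -> 14 lines: oelf oemlz tesp opyd vkof hhes cfedh glh oxq tlxhj fapet jmwon bcgug fcpqi
Hunk 7: at line 11 remove [jmwon] add [lnk,hyqjx,mssw] -> 16 lines: oelf oemlz tesp opyd vkof hhes cfedh glh oxq tlxhj fapet lnk hyqjx mssw bcgug fcpqi

Answer: oelf
oemlz
tesp
opyd
vkof
hhes
cfedh
glh
oxq
tlxhj
fapet
lnk
hyqjx
mssw
bcgug
fcpqi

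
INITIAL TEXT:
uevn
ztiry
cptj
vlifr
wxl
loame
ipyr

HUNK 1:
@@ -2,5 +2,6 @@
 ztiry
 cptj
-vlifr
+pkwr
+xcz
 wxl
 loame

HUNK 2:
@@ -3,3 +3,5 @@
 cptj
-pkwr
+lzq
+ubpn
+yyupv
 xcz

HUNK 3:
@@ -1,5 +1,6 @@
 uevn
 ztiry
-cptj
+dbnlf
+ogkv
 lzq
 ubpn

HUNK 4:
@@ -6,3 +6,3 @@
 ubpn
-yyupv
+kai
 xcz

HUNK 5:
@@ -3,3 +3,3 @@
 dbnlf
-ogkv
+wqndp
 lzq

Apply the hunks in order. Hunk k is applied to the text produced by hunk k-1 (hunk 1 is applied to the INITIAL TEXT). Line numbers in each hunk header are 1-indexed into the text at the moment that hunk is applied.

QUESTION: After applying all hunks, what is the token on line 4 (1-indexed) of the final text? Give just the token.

Answer: wqndp

Derivation:
Hunk 1: at line 2 remove [vlifr] add [pkwr,xcz] -> 8 lines: uevn ztiry cptj pkwr xcz wxl loame ipyr
Hunk 2: at line 3 remove [pkwr] add [lzq,ubpn,yyupv] -> 10 lines: uevn ztiry cptj lzq ubpn yyupv xcz wxl loame ipyr
Hunk 3: at line 1 remove [cptj] add [dbnlf,ogkv] -> 11 lines: uevn ztiry dbnlf ogkv lzq ubpn yyupv xcz wxl loame ipyr
Hunk 4: at line 6 remove [yyupv] add [kai] -> 11 lines: uevn ztiry dbnlf ogkv lzq ubpn kai xcz wxl loame ipyr
Hunk 5: at line 3 remove [ogkv] add [wqndp] -> 11 lines: uevn ztiry dbnlf wqndp lzq ubpn kai xcz wxl loame ipyr
Final line 4: wqndp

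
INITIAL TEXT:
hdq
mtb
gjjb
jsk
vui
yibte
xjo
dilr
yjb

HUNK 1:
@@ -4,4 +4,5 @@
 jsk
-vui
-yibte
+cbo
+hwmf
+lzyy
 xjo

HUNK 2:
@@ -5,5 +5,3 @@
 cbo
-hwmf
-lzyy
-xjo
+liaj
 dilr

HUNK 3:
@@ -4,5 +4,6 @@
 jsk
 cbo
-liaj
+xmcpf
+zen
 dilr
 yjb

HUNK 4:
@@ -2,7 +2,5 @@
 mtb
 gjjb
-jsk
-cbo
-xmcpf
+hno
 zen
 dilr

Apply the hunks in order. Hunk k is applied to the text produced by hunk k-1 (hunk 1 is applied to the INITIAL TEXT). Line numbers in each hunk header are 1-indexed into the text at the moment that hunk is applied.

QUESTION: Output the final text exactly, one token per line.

Answer: hdq
mtb
gjjb
hno
zen
dilr
yjb

Derivation:
Hunk 1: at line 4 remove [vui,yibte] add [cbo,hwmf,lzyy] -> 10 lines: hdq mtb gjjb jsk cbo hwmf lzyy xjo dilr yjb
Hunk 2: at line 5 remove [hwmf,lzyy,xjo] add [liaj] -> 8 lines: hdq mtb gjjb jsk cbo liaj dilr yjb
Hunk 3: at line 4 remove [liaj] add [xmcpf,zen] -> 9 lines: hdq mtb gjjb jsk cbo xmcpf zen dilr yjb
Hunk 4: at line 2 remove [jsk,cbo,xmcpf] add [hno] -> 7 lines: hdq mtb gjjb hno zen dilr yjb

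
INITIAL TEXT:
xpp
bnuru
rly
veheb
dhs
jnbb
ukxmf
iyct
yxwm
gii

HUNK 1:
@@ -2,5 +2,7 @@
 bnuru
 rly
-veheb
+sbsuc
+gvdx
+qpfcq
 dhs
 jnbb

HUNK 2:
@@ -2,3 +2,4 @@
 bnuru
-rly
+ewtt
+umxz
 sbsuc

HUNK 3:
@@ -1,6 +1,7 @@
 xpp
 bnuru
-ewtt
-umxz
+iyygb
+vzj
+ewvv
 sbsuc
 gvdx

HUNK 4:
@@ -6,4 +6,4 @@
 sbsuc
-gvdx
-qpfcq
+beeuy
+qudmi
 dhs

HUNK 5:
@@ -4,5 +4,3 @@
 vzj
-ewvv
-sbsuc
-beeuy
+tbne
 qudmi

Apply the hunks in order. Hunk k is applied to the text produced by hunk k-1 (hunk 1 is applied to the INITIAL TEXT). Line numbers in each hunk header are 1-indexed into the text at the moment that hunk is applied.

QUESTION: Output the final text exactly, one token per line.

Hunk 1: at line 2 remove [veheb] add [sbsuc,gvdx,qpfcq] -> 12 lines: xpp bnuru rly sbsuc gvdx qpfcq dhs jnbb ukxmf iyct yxwm gii
Hunk 2: at line 2 remove [rly] add [ewtt,umxz] -> 13 lines: xpp bnuru ewtt umxz sbsuc gvdx qpfcq dhs jnbb ukxmf iyct yxwm gii
Hunk 3: at line 1 remove [ewtt,umxz] add [iyygb,vzj,ewvv] -> 14 lines: xpp bnuru iyygb vzj ewvv sbsuc gvdx qpfcq dhs jnbb ukxmf iyct yxwm gii
Hunk 4: at line 6 remove [gvdx,qpfcq] add [beeuy,qudmi] -> 14 lines: xpp bnuru iyygb vzj ewvv sbsuc beeuy qudmi dhs jnbb ukxmf iyct yxwm gii
Hunk 5: at line 4 remove [ewvv,sbsuc,beeuy] add [tbne] -> 12 lines: xpp bnuru iyygb vzj tbne qudmi dhs jnbb ukxmf iyct yxwm gii

Answer: xpp
bnuru
iyygb
vzj
tbne
qudmi
dhs
jnbb
ukxmf
iyct
yxwm
gii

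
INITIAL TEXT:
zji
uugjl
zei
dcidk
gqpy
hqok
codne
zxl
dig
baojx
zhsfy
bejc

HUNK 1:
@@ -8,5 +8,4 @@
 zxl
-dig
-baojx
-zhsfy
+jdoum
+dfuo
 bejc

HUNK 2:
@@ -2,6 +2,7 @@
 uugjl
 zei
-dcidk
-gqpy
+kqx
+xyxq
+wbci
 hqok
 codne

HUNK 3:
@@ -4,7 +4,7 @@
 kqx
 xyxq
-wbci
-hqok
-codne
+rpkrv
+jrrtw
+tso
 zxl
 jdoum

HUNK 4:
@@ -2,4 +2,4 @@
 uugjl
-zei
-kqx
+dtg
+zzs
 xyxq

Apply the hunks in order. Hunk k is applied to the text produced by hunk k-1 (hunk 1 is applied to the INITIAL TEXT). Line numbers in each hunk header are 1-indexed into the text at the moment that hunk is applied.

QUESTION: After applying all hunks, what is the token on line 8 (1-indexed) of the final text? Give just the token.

Hunk 1: at line 8 remove [dig,baojx,zhsfy] add [jdoum,dfuo] -> 11 lines: zji uugjl zei dcidk gqpy hqok codne zxl jdoum dfuo bejc
Hunk 2: at line 2 remove [dcidk,gqpy] add [kqx,xyxq,wbci] -> 12 lines: zji uugjl zei kqx xyxq wbci hqok codne zxl jdoum dfuo bejc
Hunk 3: at line 4 remove [wbci,hqok,codne] add [rpkrv,jrrtw,tso] -> 12 lines: zji uugjl zei kqx xyxq rpkrv jrrtw tso zxl jdoum dfuo bejc
Hunk 4: at line 2 remove [zei,kqx] add [dtg,zzs] -> 12 lines: zji uugjl dtg zzs xyxq rpkrv jrrtw tso zxl jdoum dfuo bejc
Final line 8: tso

Answer: tso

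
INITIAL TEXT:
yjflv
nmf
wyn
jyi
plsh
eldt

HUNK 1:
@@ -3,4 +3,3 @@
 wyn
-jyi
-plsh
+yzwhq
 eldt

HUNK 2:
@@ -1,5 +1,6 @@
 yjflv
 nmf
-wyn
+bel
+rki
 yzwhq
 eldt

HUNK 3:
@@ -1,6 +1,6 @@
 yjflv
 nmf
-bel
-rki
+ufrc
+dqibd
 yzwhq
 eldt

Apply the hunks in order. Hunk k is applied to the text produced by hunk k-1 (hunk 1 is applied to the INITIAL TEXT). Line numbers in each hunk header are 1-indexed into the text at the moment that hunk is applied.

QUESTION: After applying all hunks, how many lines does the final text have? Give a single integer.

Answer: 6

Derivation:
Hunk 1: at line 3 remove [jyi,plsh] add [yzwhq] -> 5 lines: yjflv nmf wyn yzwhq eldt
Hunk 2: at line 1 remove [wyn] add [bel,rki] -> 6 lines: yjflv nmf bel rki yzwhq eldt
Hunk 3: at line 1 remove [bel,rki] add [ufrc,dqibd] -> 6 lines: yjflv nmf ufrc dqibd yzwhq eldt
Final line count: 6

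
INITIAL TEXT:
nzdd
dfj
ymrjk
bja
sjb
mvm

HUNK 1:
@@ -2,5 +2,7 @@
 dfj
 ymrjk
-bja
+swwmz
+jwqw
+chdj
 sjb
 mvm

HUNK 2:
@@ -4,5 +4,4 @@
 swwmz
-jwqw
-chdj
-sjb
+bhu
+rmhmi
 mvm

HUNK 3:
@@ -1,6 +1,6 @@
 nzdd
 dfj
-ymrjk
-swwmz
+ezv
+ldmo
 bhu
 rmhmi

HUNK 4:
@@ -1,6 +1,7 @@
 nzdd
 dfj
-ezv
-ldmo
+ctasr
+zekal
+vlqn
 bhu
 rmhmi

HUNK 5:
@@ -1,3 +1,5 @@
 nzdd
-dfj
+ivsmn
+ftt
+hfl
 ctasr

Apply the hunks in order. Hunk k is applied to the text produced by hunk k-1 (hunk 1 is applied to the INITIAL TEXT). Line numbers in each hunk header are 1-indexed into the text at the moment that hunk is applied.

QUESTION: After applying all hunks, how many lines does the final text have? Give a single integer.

Answer: 10

Derivation:
Hunk 1: at line 2 remove [bja] add [swwmz,jwqw,chdj] -> 8 lines: nzdd dfj ymrjk swwmz jwqw chdj sjb mvm
Hunk 2: at line 4 remove [jwqw,chdj,sjb] add [bhu,rmhmi] -> 7 lines: nzdd dfj ymrjk swwmz bhu rmhmi mvm
Hunk 3: at line 1 remove [ymrjk,swwmz] add [ezv,ldmo] -> 7 lines: nzdd dfj ezv ldmo bhu rmhmi mvm
Hunk 4: at line 1 remove [ezv,ldmo] add [ctasr,zekal,vlqn] -> 8 lines: nzdd dfj ctasr zekal vlqn bhu rmhmi mvm
Hunk 5: at line 1 remove [dfj] add [ivsmn,ftt,hfl] -> 10 lines: nzdd ivsmn ftt hfl ctasr zekal vlqn bhu rmhmi mvm
Final line count: 10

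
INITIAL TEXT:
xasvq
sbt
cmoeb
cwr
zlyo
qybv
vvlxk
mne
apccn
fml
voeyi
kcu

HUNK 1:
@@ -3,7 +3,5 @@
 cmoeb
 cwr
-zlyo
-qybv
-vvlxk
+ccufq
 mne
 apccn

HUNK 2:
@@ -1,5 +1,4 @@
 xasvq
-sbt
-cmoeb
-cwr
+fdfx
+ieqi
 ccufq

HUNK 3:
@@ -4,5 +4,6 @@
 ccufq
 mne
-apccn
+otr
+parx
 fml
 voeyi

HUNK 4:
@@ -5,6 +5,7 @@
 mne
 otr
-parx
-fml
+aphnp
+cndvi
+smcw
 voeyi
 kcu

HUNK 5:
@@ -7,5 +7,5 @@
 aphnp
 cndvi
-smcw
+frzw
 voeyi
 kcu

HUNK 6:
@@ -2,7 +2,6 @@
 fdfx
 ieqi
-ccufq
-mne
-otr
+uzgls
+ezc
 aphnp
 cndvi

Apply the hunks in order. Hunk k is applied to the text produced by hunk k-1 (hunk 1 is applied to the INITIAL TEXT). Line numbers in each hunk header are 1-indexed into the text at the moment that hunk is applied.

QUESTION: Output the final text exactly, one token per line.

Answer: xasvq
fdfx
ieqi
uzgls
ezc
aphnp
cndvi
frzw
voeyi
kcu

Derivation:
Hunk 1: at line 3 remove [zlyo,qybv,vvlxk] add [ccufq] -> 10 lines: xasvq sbt cmoeb cwr ccufq mne apccn fml voeyi kcu
Hunk 2: at line 1 remove [sbt,cmoeb,cwr] add [fdfx,ieqi] -> 9 lines: xasvq fdfx ieqi ccufq mne apccn fml voeyi kcu
Hunk 3: at line 4 remove [apccn] add [otr,parx] -> 10 lines: xasvq fdfx ieqi ccufq mne otr parx fml voeyi kcu
Hunk 4: at line 5 remove [parx,fml] add [aphnp,cndvi,smcw] -> 11 lines: xasvq fdfx ieqi ccufq mne otr aphnp cndvi smcw voeyi kcu
Hunk 5: at line 7 remove [smcw] add [frzw] -> 11 lines: xasvq fdfx ieqi ccufq mne otr aphnp cndvi frzw voeyi kcu
Hunk 6: at line 2 remove [ccufq,mne,otr] add [uzgls,ezc] -> 10 lines: xasvq fdfx ieqi uzgls ezc aphnp cndvi frzw voeyi kcu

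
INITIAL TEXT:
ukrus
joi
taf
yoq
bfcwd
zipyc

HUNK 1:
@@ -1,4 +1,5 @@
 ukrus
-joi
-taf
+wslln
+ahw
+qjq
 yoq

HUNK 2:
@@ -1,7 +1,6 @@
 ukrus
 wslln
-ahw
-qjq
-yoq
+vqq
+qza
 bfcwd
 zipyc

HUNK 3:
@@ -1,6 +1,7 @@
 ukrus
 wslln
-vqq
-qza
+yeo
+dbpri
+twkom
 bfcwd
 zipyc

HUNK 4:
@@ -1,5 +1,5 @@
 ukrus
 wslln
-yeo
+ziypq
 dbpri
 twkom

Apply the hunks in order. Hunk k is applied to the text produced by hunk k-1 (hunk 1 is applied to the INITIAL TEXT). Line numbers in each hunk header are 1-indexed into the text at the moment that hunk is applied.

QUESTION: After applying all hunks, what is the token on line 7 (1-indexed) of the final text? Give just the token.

Hunk 1: at line 1 remove [joi,taf] add [wslln,ahw,qjq] -> 7 lines: ukrus wslln ahw qjq yoq bfcwd zipyc
Hunk 2: at line 1 remove [ahw,qjq,yoq] add [vqq,qza] -> 6 lines: ukrus wslln vqq qza bfcwd zipyc
Hunk 3: at line 1 remove [vqq,qza] add [yeo,dbpri,twkom] -> 7 lines: ukrus wslln yeo dbpri twkom bfcwd zipyc
Hunk 4: at line 1 remove [yeo] add [ziypq] -> 7 lines: ukrus wslln ziypq dbpri twkom bfcwd zipyc
Final line 7: zipyc

Answer: zipyc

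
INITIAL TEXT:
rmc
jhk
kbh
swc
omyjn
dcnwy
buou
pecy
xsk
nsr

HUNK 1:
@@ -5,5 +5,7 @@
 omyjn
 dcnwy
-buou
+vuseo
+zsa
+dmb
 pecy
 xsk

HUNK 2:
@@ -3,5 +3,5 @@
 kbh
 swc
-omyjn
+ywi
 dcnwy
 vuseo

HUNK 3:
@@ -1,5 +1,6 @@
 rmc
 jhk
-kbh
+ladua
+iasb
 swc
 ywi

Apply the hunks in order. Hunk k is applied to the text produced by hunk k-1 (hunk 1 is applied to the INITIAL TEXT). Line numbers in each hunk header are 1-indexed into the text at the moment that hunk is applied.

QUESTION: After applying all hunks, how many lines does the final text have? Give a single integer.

Hunk 1: at line 5 remove [buou] add [vuseo,zsa,dmb] -> 12 lines: rmc jhk kbh swc omyjn dcnwy vuseo zsa dmb pecy xsk nsr
Hunk 2: at line 3 remove [omyjn] add [ywi] -> 12 lines: rmc jhk kbh swc ywi dcnwy vuseo zsa dmb pecy xsk nsr
Hunk 3: at line 1 remove [kbh] add [ladua,iasb] -> 13 lines: rmc jhk ladua iasb swc ywi dcnwy vuseo zsa dmb pecy xsk nsr
Final line count: 13

Answer: 13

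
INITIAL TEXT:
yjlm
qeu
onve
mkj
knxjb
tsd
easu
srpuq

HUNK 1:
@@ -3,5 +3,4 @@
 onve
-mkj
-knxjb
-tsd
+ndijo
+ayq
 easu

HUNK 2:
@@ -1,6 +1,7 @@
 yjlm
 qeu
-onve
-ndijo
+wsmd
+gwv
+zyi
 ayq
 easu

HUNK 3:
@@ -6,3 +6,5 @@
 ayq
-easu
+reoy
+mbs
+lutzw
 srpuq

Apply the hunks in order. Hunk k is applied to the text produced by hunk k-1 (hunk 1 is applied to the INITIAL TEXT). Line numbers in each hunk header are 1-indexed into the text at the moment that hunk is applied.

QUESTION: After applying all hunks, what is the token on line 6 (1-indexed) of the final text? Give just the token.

Answer: ayq

Derivation:
Hunk 1: at line 3 remove [mkj,knxjb,tsd] add [ndijo,ayq] -> 7 lines: yjlm qeu onve ndijo ayq easu srpuq
Hunk 2: at line 1 remove [onve,ndijo] add [wsmd,gwv,zyi] -> 8 lines: yjlm qeu wsmd gwv zyi ayq easu srpuq
Hunk 3: at line 6 remove [easu] add [reoy,mbs,lutzw] -> 10 lines: yjlm qeu wsmd gwv zyi ayq reoy mbs lutzw srpuq
Final line 6: ayq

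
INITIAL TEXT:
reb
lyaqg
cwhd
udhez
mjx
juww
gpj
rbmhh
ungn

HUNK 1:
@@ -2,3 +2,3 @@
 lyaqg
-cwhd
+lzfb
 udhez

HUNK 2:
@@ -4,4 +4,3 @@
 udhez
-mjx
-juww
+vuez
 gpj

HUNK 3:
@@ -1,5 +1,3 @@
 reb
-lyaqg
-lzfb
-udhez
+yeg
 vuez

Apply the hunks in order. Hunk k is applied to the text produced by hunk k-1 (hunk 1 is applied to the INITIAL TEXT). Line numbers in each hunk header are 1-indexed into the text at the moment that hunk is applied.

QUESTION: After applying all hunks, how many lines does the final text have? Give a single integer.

Hunk 1: at line 2 remove [cwhd] add [lzfb] -> 9 lines: reb lyaqg lzfb udhez mjx juww gpj rbmhh ungn
Hunk 2: at line 4 remove [mjx,juww] add [vuez] -> 8 lines: reb lyaqg lzfb udhez vuez gpj rbmhh ungn
Hunk 3: at line 1 remove [lyaqg,lzfb,udhez] add [yeg] -> 6 lines: reb yeg vuez gpj rbmhh ungn
Final line count: 6

Answer: 6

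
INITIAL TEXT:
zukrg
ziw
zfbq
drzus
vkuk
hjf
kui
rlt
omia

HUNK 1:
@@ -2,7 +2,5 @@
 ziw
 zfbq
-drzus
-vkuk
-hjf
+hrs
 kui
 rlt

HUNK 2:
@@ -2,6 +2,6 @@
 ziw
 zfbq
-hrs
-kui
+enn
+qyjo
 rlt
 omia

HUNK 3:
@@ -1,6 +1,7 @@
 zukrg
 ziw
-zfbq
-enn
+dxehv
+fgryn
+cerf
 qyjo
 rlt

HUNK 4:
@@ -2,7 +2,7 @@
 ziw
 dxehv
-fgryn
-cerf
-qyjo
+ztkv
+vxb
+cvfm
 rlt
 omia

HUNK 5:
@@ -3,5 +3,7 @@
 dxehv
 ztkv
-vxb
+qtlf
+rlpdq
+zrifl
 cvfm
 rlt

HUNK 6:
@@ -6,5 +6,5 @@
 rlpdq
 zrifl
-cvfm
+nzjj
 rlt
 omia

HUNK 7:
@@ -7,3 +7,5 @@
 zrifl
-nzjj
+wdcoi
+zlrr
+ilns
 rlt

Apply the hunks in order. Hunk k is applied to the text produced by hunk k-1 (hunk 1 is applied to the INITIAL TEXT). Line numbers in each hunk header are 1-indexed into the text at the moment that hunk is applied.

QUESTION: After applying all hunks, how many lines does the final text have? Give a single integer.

Hunk 1: at line 2 remove [drzus,vkuk,hjf] add [hrs] -> 7 lines: zukrg ziw zfbq hrs kui rlt omia
Hunk 2: at line 2 remove [hrs,kui] add [enn,qyjo] -> 7 lines: zukrg ziw zfbq enn qyjo rlt omia
Hunk 3: at line 1 remove [zfbq,enn] add [dxehv,fgryn,cerf] -> 8 lines: zukrg ziw dxehv fgryn cerf qyjo rlt omia
Hunk 4: at line 2 remove [fgryn,cerf,qyjo] add [ztkv,vxb,cvfm] -> 8 lines: zukrg ziw dxehv ztkv vxb cvfm rlt omia
Hunk 5: at line 3 remove [vxb] add [qtlf,rlpdq,zrifl] -> 10 lines: zukrg ziw dxehv ztkv qtlf rlpdq zrifl cvfm rlt omia
Hunk 6: at line 6 remove [cvfm] add [nzjj] -> 10 lines: zukrg ziw dxehv ztkv qtlf rlpdq zrifl nzjj rlt omia
Hunk 7: at line 7 remove [nzjj] add [wdcoi,zlrr,ilns] -> 12 lines: zukrg ziw dxehv ztkv qtlf rlpdq zrifl wdcoi zlrr ilns rlt omia
Final line count: 12

Answer: 12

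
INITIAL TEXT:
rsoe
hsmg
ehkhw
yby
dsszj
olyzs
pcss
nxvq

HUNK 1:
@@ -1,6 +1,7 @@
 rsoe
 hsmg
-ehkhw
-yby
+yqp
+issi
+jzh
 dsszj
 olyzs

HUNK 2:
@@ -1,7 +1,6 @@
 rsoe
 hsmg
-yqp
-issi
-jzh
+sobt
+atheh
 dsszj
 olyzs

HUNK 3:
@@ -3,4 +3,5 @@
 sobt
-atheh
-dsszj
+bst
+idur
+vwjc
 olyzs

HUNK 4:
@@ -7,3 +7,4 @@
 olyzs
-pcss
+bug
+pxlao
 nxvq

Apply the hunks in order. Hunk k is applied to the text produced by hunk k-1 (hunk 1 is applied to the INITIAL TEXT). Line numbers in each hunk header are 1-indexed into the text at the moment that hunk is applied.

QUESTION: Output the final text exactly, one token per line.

Hunk 1: at line 1 remove [ehkhw,yby] add [yqp,issi,jzh] -> 9 lines: rsoe hsmg yqp issi jzh dsszj olyzs pcss nxvq
Hunk 2: at line 1 remove [yqp,issi,jzh] add [sobt,atheh] -> 8 lines: rsoe hsmg sobt atheh dsszj olyzs pcss nxvq
Hunk 3: at line 3 remove [atheh,dsszj] add [bst,idur,vwjc] -> 9 lines: rsoe hsmg sobt bst idur vwjc olyzs pcss nxvq
Hunk 4: at line 7 remove [pcss] add [bug,pxlao] -> 10 lines: rsoe hsmg sobt bst idur vwjc olyzs bug pxlao nxvq

Answer: rsoe
hsmg
sobt
bst
idur
vwjc
olyzs
bug
pxlao
nxvq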